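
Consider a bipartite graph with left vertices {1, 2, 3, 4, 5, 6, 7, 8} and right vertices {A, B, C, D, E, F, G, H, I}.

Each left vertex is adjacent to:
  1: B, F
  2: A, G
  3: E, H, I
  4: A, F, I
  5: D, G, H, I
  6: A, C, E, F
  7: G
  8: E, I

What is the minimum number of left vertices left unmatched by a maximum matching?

0

For example, pair 1–B, 2–A, 3–H, 4–I, 5–D, 6–C, 7–G, 8–E.
This saturates every left vertex, so 8 is the maximum.
That matches 8 of the 8, leaving 0 unmatched; no matching can do better.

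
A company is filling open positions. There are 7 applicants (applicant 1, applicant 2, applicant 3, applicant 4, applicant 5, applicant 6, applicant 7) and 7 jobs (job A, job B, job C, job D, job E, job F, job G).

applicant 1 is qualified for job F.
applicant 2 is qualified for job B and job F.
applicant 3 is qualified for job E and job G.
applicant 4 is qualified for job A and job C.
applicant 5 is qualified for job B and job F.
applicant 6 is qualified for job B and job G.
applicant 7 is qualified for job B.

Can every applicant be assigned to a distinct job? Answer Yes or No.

The set {applicant 1, applicant 2, applicant 5, applicant 7} has only 2 neighbours ({job B, job F}), so by Hall's theorem at most 5 of the 7 applicants can be matched.
Hence no matching covers every applicant.

No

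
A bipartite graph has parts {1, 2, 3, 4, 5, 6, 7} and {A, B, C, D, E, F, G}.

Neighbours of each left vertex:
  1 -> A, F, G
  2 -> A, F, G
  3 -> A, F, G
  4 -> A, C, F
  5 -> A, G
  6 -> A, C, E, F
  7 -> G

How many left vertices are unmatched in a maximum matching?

A valid assignment of size 5: 1-A, 2-G, 3-F, 4-C, 6-E.
The set {1, 2, 3, 5, 7} has only 3 neighbours ({A, F, G}), so by Hall's theorem at most 5 of the 7 left vertices can be matched.
That matches 5 of the 7, leaving 2 unmatched; no matching can do better.

2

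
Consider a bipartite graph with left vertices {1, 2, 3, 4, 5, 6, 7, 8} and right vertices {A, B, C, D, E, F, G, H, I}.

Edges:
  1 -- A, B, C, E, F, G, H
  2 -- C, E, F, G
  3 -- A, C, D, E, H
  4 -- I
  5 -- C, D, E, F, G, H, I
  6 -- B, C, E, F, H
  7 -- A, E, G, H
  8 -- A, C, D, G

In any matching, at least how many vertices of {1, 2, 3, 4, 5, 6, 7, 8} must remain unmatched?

One maximum matching: 1→A, 2→C, 3→D, 4→I, 5→E, 6→B, 7→H, 8→G.
This saturates every left vertex, so 8 is the maximum.
That matches 8 of the 8, leaving 0 unmatched; no matching can do better.

0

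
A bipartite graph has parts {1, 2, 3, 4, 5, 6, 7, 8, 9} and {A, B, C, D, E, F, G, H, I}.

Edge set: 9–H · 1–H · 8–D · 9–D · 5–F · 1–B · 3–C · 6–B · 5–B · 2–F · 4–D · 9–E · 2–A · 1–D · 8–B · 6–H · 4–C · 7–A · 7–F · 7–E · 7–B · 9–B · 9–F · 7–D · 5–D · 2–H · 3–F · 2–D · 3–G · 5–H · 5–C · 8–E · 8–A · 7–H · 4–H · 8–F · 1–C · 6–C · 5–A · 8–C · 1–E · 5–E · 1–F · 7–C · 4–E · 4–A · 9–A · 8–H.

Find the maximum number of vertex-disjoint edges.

One maximum matching: 1→B, 2→F, 3→G, 4→D, 5→H, 6→C, 7→E, 8→A.
The set {1, 2, 4, 5, 6, 7, 8, 9} has only 7 neighbours ({A, B, C, D, E, F, H}), so by Hall's theorem at most 8 of the 9 left vertices can be matched.

8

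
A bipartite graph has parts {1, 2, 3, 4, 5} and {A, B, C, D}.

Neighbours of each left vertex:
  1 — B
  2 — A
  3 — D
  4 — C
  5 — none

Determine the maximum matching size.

A valid assignment of size 4: 1–B, 2–A, 3–D, 4–C.
The set {5} has only 0 neighbours (∅), so by Hall's theorem at most 4 of the 5 left vertices can be matched.

4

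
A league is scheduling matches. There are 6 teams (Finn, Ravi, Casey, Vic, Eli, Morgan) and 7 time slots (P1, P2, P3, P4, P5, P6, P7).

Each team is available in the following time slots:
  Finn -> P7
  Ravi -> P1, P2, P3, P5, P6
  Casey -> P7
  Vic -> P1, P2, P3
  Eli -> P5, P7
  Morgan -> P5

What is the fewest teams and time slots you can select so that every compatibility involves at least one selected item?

{Ravi, Vic, P5, P7} is a vertex cover of size 4: every edge has an endpoint in this set.
No smaller cover exists because Finn–P7, Ravi–P3, Vic–P1, Eli–P5 is a matching of size 4, and a cover must include an endpoint of each of these disjoint edges (König's theorem).

4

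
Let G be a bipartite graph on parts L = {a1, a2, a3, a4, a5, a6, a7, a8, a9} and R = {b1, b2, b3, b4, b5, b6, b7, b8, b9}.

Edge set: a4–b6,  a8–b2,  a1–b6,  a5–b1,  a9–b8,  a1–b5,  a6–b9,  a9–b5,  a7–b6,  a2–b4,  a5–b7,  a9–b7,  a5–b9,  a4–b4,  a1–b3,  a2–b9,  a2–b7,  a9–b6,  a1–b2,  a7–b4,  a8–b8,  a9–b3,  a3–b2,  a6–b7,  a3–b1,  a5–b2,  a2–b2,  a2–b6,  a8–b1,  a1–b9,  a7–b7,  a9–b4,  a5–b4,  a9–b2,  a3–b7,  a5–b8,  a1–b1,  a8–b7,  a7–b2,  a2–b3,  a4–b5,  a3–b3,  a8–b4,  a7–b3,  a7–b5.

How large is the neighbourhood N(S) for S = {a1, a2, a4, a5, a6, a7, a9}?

The union of neighbours of {a1, a2, a4, a5, a6, a7, a9} is {b1, b2, b3, b4, b5, b6, b7, b8, b9}, which has 9 elements.
Since |N(S)| = 9 ≥ |S| = 7, Hall's condition holds for this subset.

9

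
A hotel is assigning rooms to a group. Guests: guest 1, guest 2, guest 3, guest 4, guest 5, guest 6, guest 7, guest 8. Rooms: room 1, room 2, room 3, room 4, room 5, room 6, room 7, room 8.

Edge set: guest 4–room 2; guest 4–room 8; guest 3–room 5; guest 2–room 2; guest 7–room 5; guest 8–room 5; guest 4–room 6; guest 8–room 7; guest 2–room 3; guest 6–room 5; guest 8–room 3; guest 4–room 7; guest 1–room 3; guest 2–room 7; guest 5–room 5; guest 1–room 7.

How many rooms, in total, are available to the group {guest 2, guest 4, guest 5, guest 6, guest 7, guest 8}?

6

The union of neighbours of {guest 2, guest 4, guest 5, guest 6, guest 7, guest 8} is {room 2, room 3, room 5, room 6, room 7, room 8}, which has 6 elements.
Since |N(S)| = 6 ≥ |S| = 6, Hall's condition holds for this subset.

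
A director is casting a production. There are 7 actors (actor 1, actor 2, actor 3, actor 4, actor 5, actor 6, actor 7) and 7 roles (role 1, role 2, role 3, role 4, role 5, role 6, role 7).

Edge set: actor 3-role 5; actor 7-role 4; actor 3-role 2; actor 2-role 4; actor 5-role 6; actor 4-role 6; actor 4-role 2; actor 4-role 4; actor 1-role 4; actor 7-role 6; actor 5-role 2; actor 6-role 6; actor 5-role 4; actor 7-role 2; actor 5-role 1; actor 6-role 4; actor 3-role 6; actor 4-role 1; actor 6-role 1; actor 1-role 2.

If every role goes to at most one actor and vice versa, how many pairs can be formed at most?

For example, pair actor 1-role 2, actor 2-role 4, actor 3-role 5, actor 4-role 6, actor 5-role 1.
The set {actor 1, actor 2, actor 4, actor 5, actor 6, actor 7} has only 4 neighbours ({role 1, role 2, role 4, role 6}), so by Hall's theorem at most 5 of the 7 actors can be matched.

5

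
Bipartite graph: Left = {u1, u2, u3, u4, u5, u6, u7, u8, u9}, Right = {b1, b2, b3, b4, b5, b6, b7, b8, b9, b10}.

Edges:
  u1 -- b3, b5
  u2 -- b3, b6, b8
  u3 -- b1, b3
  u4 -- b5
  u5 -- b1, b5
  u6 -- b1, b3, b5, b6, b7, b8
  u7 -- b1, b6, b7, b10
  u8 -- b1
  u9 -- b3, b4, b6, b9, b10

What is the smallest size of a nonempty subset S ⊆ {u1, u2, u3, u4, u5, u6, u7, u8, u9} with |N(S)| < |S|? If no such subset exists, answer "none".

3

Take S = {u4, u5, u8}. Its neighbourhood is {b1, b5}, so |N(S)| = 2 < |S| = 3.
Every subset of size less than 3 has at least as many neighbours as members, so 3 is the minimum.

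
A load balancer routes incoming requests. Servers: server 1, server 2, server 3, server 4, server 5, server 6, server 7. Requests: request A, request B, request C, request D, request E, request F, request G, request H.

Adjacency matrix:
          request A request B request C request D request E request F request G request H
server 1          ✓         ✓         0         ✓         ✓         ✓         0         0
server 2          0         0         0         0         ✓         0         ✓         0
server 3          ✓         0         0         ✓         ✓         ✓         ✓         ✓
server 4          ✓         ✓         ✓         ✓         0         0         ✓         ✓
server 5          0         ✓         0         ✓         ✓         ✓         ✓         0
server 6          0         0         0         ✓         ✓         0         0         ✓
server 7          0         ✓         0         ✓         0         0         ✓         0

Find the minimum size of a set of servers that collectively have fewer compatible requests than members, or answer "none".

none

A matching saturating every server exists, for instance server 1→request B, server 2→request G, server 3→request H, server 4→request C, server 5→request F, server 6→request E, server 7→request D.
By Hall's marriage theorem, this means |N(S)| ≥ |S| for every subset S, so no violating subset exists.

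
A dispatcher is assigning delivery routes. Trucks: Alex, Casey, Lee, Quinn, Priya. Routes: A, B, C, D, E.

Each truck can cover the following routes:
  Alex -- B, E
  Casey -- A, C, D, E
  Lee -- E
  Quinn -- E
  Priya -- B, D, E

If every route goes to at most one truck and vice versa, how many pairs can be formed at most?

For example, pair Alex→B, Casey→C, Lee→E, Priya→D.
The set {Lee, Quinn} has only 1 neighbour ({E}), so by Hall's theorem at most 4 of the 5 trucks can be matched.

4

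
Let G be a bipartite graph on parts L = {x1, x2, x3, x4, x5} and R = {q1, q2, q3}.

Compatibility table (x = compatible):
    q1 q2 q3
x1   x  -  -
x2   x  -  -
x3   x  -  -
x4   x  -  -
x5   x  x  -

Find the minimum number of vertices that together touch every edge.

2

The 2 edges x1–q1, x5–q2 form a matching, so any vertex cover needs at least 2 vertices (one per matched edge).
Conversely {x5, q1} meets every edge and has exactly 2 vertices, so 2 is optimal.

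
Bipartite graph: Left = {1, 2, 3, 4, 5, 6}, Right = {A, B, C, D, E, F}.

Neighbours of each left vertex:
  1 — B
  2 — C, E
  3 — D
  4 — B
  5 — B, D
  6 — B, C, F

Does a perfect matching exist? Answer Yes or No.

The set {1, 3, 4, 5} has only 2 neighbours ({B, D}), so by Hall's theorem at most 4 of the 6 left vertices can be matched.
Hence no matching covers every left vertex.

No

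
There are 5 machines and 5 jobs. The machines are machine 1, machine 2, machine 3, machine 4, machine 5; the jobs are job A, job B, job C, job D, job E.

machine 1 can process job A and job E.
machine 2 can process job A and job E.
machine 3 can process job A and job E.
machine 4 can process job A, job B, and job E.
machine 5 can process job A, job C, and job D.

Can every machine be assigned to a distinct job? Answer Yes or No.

The set {machine 1, machine 2, machine 3} has only 2 neighbours ({job A, job E}), so by Hall's theorem at most 4 of the 5 machines can be matched.
Hence no matching covers every machine.

No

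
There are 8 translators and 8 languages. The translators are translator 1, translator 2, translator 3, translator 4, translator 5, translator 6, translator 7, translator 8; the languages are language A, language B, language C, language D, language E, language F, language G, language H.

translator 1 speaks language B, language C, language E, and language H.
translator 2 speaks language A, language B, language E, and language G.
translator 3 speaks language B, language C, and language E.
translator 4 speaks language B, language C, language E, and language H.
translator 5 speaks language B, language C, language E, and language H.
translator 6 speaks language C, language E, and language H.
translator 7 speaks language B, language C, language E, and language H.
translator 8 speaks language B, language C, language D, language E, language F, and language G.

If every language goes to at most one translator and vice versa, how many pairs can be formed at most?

One maximum matching: translator 1→language E, translator 2→language A, translator 3→language C, translator 4→language H, translator 5→language B, translator 8→language F.
The set {translator 1, translator 3, translator 4, translator 5, translator 6, translator 7} has only 4 neighbours ({language B, language C, language E, language H}), so by Hall's theorem at most 6 of the 8 translators can be matched.

6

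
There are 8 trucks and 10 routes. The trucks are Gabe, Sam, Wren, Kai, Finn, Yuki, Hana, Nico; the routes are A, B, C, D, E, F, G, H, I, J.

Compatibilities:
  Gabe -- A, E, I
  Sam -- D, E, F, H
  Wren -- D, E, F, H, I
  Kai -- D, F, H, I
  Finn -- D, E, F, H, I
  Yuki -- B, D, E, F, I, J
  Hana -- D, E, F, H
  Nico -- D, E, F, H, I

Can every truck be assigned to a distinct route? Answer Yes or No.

No

The set {Sam, Wren, Kai, Finn, Hana, Nico} has only 5 neighbours ({D, E, F, H, I}), so by Hall's theorem at most 7 of the 8 trucks can be matched.
Hence no matching covers every truck.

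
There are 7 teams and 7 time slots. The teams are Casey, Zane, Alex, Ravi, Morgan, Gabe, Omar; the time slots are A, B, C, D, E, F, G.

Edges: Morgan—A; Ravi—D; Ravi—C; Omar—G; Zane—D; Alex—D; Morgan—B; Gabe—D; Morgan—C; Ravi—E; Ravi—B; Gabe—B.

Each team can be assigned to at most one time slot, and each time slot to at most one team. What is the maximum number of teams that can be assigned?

For example, pair Zane→D, Ravi→E, Morgan→C, Gabe→B, Omar→G.
The set {Casey, Zane, Alex} has only 1 neighbour ({D}), so by Hall's theorem at most 5 of the 7 teams can be matched.

5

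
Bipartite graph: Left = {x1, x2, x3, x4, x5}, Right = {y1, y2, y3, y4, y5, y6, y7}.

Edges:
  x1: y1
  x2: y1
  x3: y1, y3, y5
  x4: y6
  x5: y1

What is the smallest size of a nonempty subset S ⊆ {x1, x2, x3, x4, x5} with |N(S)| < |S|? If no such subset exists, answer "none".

Take S = {x1, x2}. Its neighbourhood is {y1}, so |N(S)| = 1 < |S| = 2.
No single vertex violates Hall's condition since each has at least one neighbour, so 2 is the minimum.

2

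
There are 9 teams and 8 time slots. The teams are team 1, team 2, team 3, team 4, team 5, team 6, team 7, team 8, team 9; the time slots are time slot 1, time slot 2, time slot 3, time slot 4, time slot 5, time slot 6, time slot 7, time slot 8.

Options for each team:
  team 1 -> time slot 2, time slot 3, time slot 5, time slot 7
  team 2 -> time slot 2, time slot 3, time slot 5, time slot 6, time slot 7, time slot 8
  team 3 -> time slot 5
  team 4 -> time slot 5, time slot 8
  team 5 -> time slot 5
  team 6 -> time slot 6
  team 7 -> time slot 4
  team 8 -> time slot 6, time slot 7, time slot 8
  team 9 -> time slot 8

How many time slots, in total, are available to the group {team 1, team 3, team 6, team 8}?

The union of neighbours of {team 1, team 3, team 6, team 8} is {time slot 2, time slot 3, time slot 5, time slot 6, time slot 7, time slot 8}, which has 6 elements.
Since |N(S)| = 6 ≥ |S| = 4, Hall's condition holds for this subset.

6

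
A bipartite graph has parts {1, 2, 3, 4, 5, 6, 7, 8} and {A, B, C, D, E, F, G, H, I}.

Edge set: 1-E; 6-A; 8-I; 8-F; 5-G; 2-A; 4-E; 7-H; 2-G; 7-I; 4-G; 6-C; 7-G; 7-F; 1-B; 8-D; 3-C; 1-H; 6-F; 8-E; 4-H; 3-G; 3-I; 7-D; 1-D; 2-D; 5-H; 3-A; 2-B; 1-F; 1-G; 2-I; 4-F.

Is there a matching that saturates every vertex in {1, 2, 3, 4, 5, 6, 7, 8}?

A valid assignment of size 8: 1-B, 2-A, 3-I, 4-H, 5-G, 6-C, 7-F, 8-E.
Every left vertex is matched, so this matching saturates all of them.

Yes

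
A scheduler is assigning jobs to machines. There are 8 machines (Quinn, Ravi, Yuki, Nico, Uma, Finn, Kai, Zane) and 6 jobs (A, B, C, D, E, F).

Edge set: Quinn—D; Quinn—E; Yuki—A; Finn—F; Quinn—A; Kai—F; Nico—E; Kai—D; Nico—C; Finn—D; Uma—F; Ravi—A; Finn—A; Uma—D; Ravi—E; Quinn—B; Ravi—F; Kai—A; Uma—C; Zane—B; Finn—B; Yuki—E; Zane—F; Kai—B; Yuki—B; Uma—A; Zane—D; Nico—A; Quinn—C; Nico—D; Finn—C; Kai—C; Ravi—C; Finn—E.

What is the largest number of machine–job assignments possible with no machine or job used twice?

One maximum matching: Quinn→E, Ravi→F, Yuki→B, Nico→C, Uma→D, Finn→A.
The set {Quinn, Ravi, Yuki, Nico, Uma, Finn, Kai, Zane} has only 6 neighbours ({A, B, C, D, E, F}), so by Hall's theorem at most 6 of the 8 machines can be matched.

6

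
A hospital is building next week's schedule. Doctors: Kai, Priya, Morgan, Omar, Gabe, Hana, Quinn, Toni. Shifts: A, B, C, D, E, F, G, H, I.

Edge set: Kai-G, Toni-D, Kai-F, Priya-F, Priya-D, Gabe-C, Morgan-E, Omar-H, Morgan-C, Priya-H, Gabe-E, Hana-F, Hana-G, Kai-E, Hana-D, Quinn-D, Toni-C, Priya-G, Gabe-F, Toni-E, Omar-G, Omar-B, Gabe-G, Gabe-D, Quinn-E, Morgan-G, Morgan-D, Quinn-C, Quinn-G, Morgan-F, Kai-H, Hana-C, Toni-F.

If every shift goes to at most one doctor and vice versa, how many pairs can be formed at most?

A valid assignment of size 7: Kai→H, Priya→D, Morgan→G, Omar→B, Gabe→F, Hana→C, Quinn→E.
The set {Kai, Priya, Morgan, Gabe, Hana, Quinn, Toni} has only 6 neighbours ({C, D, E, F, G, H}), so by Hall's theorem at most 7 of the 8 doctors can be matched.

7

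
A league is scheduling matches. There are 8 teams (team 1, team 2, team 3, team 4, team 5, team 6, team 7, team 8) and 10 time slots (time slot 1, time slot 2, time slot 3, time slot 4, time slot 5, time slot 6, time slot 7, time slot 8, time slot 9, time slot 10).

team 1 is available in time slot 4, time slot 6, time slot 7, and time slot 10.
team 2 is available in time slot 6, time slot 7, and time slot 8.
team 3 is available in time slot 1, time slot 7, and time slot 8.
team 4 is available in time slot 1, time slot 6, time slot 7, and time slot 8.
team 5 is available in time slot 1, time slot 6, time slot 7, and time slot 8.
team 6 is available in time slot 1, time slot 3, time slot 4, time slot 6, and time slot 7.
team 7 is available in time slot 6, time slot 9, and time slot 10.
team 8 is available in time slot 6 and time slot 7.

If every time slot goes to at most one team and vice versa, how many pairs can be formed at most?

7

A valid assignment of size 7: team 1→time slot 4, team 2→time slot 6, team 3→time slot 1, team 4→time slot 7, team 5→time slot 8, team 6→time slot 3, team 7→time slot 10.
The set {team 2, team 3, team 4, team 5, team 8} has only 4 neighbours ({time slot 1, time slot 6, time slot 7, time slot 8}), so by Hall's theorem at most 7 of the 8 teams can be matched.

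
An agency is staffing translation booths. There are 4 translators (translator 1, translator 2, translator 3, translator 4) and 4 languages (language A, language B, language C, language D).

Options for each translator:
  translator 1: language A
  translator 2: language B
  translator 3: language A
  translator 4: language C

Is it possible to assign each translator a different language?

No

The set {translator 1, translator 3} has only 1 neighbour ({language A}), so by Hall's theorem at most 3 of the 4 translators can be matched.
Hence no matching covers every translator.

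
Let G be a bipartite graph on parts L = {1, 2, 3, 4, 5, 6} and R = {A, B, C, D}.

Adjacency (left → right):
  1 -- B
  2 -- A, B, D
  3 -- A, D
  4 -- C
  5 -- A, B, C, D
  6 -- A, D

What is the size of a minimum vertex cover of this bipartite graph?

{A, B, C, D} is a vertex cover of size 4: every edge has an endpoint in this set.
No smaller cover exists because 1–B, 2–A, 3–D, 4–C is a matching of size 4, and a cover must include an endpoint of each of these disjoint edges (König's theorem).

4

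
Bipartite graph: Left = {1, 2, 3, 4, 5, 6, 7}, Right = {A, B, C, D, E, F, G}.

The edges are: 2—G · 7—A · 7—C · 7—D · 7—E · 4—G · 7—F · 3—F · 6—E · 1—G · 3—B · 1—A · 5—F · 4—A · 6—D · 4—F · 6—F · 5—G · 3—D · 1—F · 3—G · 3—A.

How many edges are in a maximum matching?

6

For example, pair 1→A, 2→G, 3→B, 4→F, 6→D, 7→E.
The set {1, 2, 4, 5} has only 3 neighbours ({A, F, G}), so by Hall's theorem at most 6 of the 7 left vertices can be matched.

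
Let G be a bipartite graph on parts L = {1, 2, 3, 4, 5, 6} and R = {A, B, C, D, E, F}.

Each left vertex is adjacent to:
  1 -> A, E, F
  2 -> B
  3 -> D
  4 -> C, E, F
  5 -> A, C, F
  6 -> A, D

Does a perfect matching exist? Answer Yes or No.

One maximum matching: 1–E, 2–B, 3–D, 4–C, 5–F, 6–A.
All 6 left vertices are covered.

Yes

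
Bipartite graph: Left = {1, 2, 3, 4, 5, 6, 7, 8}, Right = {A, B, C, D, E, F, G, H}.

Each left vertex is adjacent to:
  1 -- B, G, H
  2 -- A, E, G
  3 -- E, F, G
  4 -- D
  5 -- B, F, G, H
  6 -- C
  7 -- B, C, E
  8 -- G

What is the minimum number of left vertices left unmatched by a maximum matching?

A valid assignment of size 8: 1-H, 2-A, 3-E, 4-D, 5-F, 6-C, 7-B, 8-G.
This saturates every left vertex, so 8 is the maximum.
That matches 8 of the 8, leaving 0 unmatched; no matching can do better.

0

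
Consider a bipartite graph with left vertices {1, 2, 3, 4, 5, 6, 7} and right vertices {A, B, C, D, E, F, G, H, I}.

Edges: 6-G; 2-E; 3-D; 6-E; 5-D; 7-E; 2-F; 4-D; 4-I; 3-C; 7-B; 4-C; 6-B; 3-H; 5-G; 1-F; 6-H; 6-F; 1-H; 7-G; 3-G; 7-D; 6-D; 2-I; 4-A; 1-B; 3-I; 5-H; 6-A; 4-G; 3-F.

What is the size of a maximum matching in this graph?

7

One maximum matching: 1–F, 2–E, 3–H, 4–A, 5–D, 6–G, 7–B.
All 7 left vertices are matched, so no larger matching exists.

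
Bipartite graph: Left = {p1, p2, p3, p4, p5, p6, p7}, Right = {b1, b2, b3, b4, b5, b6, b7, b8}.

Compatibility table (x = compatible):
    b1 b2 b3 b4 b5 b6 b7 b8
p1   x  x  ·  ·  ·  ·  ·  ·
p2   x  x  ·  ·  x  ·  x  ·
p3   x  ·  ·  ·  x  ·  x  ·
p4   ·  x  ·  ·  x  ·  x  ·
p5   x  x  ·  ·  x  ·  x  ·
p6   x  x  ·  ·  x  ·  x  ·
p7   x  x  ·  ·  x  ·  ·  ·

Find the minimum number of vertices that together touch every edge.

A maximum matching has 4 edges (e.g. p1–b1, p2–b2, p3–b7, p4–b5).
By König's theorem the minimum vertex cover has the same size. One such cover is {b1, b2, b5, b7}.

4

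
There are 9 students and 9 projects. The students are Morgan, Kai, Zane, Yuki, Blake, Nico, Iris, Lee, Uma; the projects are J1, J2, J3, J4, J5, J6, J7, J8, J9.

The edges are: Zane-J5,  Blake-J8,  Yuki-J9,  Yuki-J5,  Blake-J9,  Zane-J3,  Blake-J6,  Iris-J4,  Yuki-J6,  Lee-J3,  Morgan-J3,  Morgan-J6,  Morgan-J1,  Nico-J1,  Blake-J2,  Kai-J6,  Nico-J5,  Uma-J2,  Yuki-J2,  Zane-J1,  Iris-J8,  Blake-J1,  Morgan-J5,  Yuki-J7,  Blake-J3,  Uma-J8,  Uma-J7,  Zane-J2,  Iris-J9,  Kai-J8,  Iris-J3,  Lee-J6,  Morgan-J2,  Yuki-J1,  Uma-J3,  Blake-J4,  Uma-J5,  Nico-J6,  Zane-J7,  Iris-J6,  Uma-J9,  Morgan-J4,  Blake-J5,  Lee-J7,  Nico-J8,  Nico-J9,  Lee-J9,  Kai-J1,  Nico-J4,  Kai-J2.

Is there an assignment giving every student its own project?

Yes

A valid assignment of size 9: Morgan–J6, Kai–J8, Zane–J2, Yuki–J5, Blake–J3, Nico–J1, Iris–J4, Lee–J7, Uma–J9.
All 9 students are covered.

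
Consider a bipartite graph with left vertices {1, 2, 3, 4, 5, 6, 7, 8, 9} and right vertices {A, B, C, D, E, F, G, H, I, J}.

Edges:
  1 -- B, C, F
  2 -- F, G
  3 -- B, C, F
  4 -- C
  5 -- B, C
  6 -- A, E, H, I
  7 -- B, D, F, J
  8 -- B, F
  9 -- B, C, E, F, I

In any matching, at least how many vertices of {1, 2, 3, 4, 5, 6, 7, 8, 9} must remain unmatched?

For example, pair 1–F, 2–G, 3–B, 4–C, 6–I, 7–D, 9–E.
The set {1, 3, 4, 5, 8} has only 3 neighbours ({B, C, F}), so by Hall's theorem at most 7 of the 9 left vertices can be matched.
That matches 7 of the 9, leaving 2 unmatched; no matching can do better.

2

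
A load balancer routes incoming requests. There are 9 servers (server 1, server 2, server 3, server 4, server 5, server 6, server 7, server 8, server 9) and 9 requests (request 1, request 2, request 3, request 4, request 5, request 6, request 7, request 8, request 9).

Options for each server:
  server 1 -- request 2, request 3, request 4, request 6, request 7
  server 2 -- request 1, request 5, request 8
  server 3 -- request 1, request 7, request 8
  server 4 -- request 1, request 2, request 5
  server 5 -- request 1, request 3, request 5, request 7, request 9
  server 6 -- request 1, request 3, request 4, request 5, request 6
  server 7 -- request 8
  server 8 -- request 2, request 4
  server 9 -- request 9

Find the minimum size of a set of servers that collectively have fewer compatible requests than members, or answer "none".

A matching saturating every server exists, for instance server 1→request 6, server 2→request 5, server 3→request 1, server 4→request 2, server 5→request 7, server 6→request 3, server 7→request 8, server 8→request 4, server 9→request 9.
By Hall's marriage theorem, this means |N(S)| ≥ |S| for every subset S, so no violating subset exists.

none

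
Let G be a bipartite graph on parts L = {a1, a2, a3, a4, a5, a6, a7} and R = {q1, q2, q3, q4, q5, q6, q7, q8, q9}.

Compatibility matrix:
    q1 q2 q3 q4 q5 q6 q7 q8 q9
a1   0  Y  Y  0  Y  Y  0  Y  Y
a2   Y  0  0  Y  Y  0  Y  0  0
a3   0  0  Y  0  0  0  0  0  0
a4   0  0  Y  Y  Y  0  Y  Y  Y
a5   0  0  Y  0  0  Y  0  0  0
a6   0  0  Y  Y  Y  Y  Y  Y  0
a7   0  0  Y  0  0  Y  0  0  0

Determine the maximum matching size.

6

A valid assignment of size 6: a1→q8, a2→q7, a3→q3, a4→q9, a5→q6, a6→q4.
The set {a3, a5, a7} has only 2 neighbours ({q3, q6}), so by Hall's theorem at most 6 of the 7 left vertices can be matched.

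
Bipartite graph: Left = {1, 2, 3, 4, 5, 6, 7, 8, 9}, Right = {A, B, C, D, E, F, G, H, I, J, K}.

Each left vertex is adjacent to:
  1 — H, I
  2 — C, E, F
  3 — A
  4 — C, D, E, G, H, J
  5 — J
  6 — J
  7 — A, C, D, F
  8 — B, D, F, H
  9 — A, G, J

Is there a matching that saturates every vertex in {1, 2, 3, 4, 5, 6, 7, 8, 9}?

No

The set {5, 6} has only 1 neighbour ({J}), so by Hall's theorem at most 8 of the 9 left vertices can be matched.
Hence no matching covers every left vertex.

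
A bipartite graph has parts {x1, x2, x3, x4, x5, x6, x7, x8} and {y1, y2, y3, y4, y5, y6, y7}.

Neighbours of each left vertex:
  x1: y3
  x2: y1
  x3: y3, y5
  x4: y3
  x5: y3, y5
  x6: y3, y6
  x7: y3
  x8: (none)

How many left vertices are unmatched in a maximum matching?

A valid assignment of size 4: x1-y3, x2-y1, x3-y5, x6-y6.
The set {x1, x3, x4, x5, x7, x8} has only 2 neighbours ({y3, y5}), so by Hall's theorem at most 4 of the 8 left vertices can be matched.
That matches 4 of the 8, leaving 4 unmatched; no matching can do better.

4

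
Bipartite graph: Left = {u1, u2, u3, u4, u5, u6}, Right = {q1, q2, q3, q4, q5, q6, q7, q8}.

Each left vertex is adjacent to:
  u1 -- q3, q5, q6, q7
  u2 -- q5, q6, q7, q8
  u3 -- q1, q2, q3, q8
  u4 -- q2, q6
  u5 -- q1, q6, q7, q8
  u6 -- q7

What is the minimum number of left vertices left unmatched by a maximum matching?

0

A valid assignment of size 6: u1-q6, u2-q5, u3-q3, u4-q2, u5-q8, u6-q7.
This saturates every left vertex, so 6 is the maximum.
That matches 6 of the 6, leaving 0 unmatched; no matching can do better.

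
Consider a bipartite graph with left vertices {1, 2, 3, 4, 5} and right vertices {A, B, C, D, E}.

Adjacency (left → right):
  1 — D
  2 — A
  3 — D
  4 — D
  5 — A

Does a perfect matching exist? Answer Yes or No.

The set {1, 2, 3, 4, 5} has only 2 neighbours ({A, D}), so by Hall's theorem at most 2 of the 5 left vertices can be matched.
Hence no matching covers every left vertex.

No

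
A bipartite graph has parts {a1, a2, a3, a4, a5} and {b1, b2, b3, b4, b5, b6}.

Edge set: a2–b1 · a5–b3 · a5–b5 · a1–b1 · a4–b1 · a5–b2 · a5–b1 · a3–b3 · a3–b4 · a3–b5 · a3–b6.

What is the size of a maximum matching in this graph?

One maximum matching: a1-b1, a3-b6, a5-b3.
The set {a1, a2, a4} has only 1 neighbour ({b1}), so by Hall's theorem at most 3 of the 5 left vertices can be matched.

3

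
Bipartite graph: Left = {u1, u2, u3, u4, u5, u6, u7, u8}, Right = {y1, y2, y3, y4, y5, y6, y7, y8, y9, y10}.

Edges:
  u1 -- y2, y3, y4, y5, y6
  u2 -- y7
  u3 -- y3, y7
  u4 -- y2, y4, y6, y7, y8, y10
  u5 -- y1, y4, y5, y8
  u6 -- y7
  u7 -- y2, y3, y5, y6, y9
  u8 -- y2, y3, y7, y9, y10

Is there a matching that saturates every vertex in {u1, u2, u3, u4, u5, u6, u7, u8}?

The set {u2, u6} has only 1 neighbour ({y7}), so by Hall's theorem at most 7 of the 8 left vertices can be matched.
Hence no matching covers every left vertex.

No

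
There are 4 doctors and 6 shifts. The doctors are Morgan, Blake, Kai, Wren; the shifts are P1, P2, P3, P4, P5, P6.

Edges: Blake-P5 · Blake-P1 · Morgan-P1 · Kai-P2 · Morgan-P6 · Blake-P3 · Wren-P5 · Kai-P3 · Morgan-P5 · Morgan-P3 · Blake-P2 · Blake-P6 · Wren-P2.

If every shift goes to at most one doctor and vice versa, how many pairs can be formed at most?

One maximum matching: Morgan-P1, Blake-P3, Kai-P2, Wren-P5.
All 4 doctors are matched, so no larger matching exists.

4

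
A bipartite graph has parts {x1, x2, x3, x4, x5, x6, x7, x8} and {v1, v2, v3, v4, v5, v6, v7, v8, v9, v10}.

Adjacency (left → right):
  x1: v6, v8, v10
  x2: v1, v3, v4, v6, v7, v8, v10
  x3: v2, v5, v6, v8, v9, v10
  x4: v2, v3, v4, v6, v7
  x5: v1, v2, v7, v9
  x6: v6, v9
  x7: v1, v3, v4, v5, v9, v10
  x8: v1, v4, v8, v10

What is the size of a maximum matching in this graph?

8

A valid assignment of size 8: x1–v8, x2–v6, x3–v2, x4–v4, x5–v7, x6–v9, x7–v3, x8–v10.
All 8 left vertices are matched, so no larger matching exists.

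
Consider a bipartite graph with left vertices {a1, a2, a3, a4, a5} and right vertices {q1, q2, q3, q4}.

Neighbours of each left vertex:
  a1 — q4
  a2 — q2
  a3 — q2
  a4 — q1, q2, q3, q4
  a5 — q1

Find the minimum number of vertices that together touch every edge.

A maximum matching has 4 edges (e.g. a1–q4, a2–q2, a4–q3, a5–q1).
By König's theorem the minimum vertex cover has the same size. One such cover is {a1, a4, a5, q2}.

4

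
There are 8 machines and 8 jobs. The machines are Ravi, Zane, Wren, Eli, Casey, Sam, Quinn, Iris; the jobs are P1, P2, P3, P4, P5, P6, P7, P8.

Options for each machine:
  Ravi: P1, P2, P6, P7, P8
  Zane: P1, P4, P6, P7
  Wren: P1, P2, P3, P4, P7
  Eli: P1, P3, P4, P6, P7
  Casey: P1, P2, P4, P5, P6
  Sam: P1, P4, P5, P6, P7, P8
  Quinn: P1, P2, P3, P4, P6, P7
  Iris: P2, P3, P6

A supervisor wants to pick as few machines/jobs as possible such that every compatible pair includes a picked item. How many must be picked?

A maximum matching has 8 edges (e.g. Ravi–P8, Zane–P4, Wren–P2, Eli–P7, Casey–P1, Sam–P5, Quinn–P3, Iris–P6).
By König's theorem the minimum vertex cover has the same size. One such cover is {Ravi, Zane, Wren, Eli, Casey, Sam, Quinn, Iris}.

8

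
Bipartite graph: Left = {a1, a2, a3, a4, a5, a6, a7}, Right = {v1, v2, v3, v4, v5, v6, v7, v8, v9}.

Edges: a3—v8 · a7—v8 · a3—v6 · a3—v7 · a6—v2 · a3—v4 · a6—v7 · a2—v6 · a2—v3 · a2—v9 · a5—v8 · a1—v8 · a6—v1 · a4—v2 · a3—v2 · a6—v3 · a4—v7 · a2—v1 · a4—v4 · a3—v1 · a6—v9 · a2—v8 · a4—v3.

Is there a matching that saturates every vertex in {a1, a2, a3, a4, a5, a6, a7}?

No

The set {a1, a5, a7} has only 1 neighbour ({v8}), so by Hall's theorem at most 5 of the 7 left vertices can be matched.
Hence no matching covers every left vertex.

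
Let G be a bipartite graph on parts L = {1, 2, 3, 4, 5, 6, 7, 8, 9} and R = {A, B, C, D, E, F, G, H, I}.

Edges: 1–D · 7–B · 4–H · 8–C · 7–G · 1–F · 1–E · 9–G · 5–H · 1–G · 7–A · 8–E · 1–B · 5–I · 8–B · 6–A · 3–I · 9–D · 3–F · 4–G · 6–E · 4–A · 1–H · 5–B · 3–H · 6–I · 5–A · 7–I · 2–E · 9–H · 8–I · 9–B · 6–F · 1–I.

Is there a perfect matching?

Yes

For example, pair 1-D, 2-E, 3-H, 4-G, 5-A, 6-F, 7-I, 8-C, 9-B.
All 9 left vertices are covered.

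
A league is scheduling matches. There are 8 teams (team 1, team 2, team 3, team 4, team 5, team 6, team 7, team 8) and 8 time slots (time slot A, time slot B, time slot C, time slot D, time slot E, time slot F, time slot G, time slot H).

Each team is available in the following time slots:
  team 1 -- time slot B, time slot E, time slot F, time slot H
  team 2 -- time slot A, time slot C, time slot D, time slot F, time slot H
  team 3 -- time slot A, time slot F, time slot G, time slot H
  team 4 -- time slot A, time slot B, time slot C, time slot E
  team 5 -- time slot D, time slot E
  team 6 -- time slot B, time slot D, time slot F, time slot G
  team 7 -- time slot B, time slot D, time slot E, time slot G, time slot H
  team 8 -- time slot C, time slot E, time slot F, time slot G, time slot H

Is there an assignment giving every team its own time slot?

For example, pair team 1-time slot B, team 2-time slot H, team 3-time slot F, team 4-time slot A, team 5-time slot E, team 6-time slot D, team 7-time slot G, team 8-time slot C.
Every team is matched, so this is a perfect matching.

Yes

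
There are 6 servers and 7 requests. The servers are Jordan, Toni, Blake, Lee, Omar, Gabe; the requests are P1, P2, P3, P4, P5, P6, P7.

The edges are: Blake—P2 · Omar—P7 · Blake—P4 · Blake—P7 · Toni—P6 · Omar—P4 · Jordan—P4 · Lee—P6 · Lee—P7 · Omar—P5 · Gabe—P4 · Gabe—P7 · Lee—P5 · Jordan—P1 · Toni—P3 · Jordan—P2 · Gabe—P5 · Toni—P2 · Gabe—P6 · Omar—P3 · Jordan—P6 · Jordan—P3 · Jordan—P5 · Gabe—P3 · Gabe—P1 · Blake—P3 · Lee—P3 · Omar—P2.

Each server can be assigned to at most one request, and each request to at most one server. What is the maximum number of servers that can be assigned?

6

One maximum matching: Jordan–P3, Toni–P6, Blake–P4, Lee–P7, Omar–P2, Gabe–P1.
This saturates every server, so 6 is the maximum.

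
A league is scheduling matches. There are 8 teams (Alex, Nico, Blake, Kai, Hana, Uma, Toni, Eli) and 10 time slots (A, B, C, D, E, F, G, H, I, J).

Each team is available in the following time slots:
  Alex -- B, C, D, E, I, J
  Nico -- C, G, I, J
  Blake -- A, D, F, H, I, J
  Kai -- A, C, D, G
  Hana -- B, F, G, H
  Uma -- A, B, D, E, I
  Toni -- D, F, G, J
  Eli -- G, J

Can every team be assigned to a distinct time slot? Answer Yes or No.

Yes

A valid assignment of size 8: Alex→B, Nico→C, Blake→A, Kai→G, Hana→F, Uma→E, Toni→D, Eli→J.
Every team is matched, so this matching saturates all of them.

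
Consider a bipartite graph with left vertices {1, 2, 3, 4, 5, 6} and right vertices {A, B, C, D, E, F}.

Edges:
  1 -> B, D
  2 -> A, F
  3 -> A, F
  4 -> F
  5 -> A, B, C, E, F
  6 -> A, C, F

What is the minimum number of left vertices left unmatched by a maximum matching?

A valid assignment of size 5: 1→B, 2→A, 3→F, 5→E, 6→C.
The set {2, 3, 4} has only 2 neighbours ({A, F}), so by Hall's theorem at most 5 of the 6 left vertices can be matched.
That matches 5 of the 6, leaving 1 unmatched; no matching can do better.

1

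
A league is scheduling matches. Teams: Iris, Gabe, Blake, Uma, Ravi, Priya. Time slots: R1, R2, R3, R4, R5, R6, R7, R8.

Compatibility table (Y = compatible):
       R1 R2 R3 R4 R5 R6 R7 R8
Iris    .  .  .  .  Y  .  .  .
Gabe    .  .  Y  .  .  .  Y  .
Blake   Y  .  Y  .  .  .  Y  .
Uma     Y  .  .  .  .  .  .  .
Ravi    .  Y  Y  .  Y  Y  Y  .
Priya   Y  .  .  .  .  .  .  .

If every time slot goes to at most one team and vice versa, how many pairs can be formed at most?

A valid assignment of size 5: Iris-R5, Gabe-R3, Blake-R7, Uma-R1, Ravi-R6.
The set {Uma, Priya} has only 1 neighbour ({R1}), so by Hall's theorem at most 5 of the 6 teams can be matched.

5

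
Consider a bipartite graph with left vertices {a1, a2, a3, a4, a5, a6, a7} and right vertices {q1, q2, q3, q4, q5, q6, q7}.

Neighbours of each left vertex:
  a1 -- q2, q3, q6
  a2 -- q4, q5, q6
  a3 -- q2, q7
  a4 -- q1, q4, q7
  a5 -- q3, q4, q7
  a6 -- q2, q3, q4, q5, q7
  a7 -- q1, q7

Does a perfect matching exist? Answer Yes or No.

Yes

For example, pair a1-q6, a2-q5, a3-q2, a4-q1, a5-q4, a6-q3, a7-q7.
All 7 left vertices are covered.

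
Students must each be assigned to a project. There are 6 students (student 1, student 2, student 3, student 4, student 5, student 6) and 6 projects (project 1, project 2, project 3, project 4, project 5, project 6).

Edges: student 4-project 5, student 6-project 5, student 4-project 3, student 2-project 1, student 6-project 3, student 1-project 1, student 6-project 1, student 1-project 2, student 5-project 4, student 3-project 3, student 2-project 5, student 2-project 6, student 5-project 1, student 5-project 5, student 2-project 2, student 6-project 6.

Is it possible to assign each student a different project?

Yes

One maximum matching: student 1-project 2, student 2-project 6, student 3-project 3, student 4-project 5, student 5-project 4, student 6-project 1.
Every student is matched, so this is a perfect matching.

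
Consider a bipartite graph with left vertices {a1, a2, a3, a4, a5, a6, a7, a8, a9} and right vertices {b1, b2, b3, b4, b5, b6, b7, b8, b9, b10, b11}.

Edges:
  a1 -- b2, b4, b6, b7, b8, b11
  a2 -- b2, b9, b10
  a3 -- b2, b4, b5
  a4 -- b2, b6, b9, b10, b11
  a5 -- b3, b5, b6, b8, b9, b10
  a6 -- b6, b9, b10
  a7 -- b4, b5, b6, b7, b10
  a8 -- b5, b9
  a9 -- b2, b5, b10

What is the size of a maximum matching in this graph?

One maximum matching: a1-b7, a2-b10, a3-b2, a4-b11, a5-b8, a6-b6, a7-b4, a8-b9, a9-b5.
All 9 left vertices are matched, so no larger matching exists.

9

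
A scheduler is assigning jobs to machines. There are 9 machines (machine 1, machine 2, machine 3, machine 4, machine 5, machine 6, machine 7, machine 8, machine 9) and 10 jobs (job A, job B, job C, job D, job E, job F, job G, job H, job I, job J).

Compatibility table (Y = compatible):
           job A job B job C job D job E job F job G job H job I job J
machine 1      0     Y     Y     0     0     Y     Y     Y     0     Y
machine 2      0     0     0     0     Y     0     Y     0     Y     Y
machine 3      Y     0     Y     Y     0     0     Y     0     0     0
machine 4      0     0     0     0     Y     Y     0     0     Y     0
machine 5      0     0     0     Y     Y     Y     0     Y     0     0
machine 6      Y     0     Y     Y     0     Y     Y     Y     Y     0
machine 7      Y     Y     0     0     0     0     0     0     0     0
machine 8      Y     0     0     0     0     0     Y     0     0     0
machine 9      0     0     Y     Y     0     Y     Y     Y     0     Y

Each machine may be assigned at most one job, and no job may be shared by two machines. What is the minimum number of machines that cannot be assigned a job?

0

One maximum matching: machine 1→job H, machine 2→job G, machine 3→job D, machine 4→job I, machine 5→job E, machine 6→job F, machine 7→job B, machine 8→job A, machine 9→job J.
This saturates every machine, so 9 is the maximum.
That matches 9 of the 9, leaving 0 unmatched; no matching can do better.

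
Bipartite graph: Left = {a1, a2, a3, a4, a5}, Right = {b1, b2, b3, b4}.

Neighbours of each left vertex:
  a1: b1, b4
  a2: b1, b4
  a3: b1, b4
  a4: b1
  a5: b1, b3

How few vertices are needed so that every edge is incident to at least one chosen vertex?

{a5, b1, b4} is a vertex cover of size 3: every edge has an endpoint in this set.
No smaller cover exists because a1–b1, a2–b4, a5–b3 is a matching of size 3, and a cover must include an endpoint of each of these disjoint edges (König's theorem).

3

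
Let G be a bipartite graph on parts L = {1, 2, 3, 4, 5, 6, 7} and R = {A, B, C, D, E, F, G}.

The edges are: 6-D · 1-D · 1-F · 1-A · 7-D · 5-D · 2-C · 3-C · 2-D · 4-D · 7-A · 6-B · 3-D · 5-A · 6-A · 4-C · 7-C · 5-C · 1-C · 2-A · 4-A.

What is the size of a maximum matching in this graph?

5

For example, pair 1→F, 2→A, 3→D, 4→C, 6→B.
The set {2, 3, 4, 5, 7} has only 3 neighbours ({A, C, D}), so by Hall's theorem at most 5 of the 7 left vertices can be matched.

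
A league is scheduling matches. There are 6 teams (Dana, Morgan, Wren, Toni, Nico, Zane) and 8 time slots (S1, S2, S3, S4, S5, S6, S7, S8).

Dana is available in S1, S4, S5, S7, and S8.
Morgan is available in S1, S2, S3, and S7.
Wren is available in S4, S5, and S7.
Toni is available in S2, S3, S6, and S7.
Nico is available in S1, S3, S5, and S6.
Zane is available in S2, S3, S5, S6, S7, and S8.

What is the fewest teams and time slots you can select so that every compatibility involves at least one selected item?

6

{Dana, Morgan, Wren, Toni, Nico, Zane} is a vertex cover of size 6: every edge has an endpoint in this set.
No smaller cover exists because Dana–S4, Morgan–S7, Wren–S5, Toni–S6, Nico–S3, Zane–S2 is a matching of size 6, and a cover must include an endpoint of each of these disjoint edges (König's theorem).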